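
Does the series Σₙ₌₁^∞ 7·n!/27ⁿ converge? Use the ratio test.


aₙ = 7·n!/27^n
a_{n+1}/aₙ = (n+1)!/27^(n+1) × 27^n/n!  (constant 7 cancels)
= (n+1)/27
L = lim(n→∞) (n+1)/27 = ∞
L > 1 → series DIVERGES

Diverges (ratio test: L = ∞ > 1)


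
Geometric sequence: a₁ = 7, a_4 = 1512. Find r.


r^(n-1) = aₙ/a₁
r^3 = 1512/7 = 216
r = 216^(1/3)
= 6

r = 6


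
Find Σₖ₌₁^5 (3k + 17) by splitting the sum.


Σ(3k+17) = 3·Σk + 17·n
= 3·15 + 17·5
= 45 + 85 = 130

Σ = 130


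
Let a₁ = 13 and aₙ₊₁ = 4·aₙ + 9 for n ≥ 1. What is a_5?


Computing step by step:
a_1 = 13
a_2 = 61
a_3 = 253
a_4 = 1021
a_5 = 4093


a_5 = 4093


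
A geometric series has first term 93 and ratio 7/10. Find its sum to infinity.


S∞ = a₁/(1-r) = 93/(1 - 7/10)
= 93/(3/10)
= 310

S∞ = 310


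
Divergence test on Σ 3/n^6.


lim(n→∞) 3/n^6 = 0
lim aₙ = 0 → nth-term test is INCONCLUSIVE
(Need other tests; this is actually a convergent p-series with p=6 > 1)

Inconclusive (lim aₙ = 0; need another test)


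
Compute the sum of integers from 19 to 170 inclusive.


Σₖ₌19^170 k = Σₖ₌₁^170 k − Σₖ₌₁^18 k
= 170·171/2 − 18·19/2
= 14535 − 171 = 14364

Σk = 14364


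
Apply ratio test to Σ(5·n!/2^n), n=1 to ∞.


aₙ = 5·n!/2^n
a_{n+1}/aₙ = (n+1)!/2^(n+1) × 2^n/n!  (constant 5 cancels)
= (n+1)/2
L = lim(n→∞) (n+1)/2 = ∞
L > 1 → series DIVERGES

Diverges (ratio test: L = ∞ > 1)


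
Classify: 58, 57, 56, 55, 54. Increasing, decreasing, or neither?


Differences: -1, -1, -1, -1
All differences < 0 → strictly DECREASING

Monotonically decreasing


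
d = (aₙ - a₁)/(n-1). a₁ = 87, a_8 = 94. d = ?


d = (aₙ - a₁)/(n-1)
= (94 - 87)/(8-1)
= 7/7 = 1

d = 1


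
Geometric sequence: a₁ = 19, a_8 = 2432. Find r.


r^(n-1) = aₙ/a₁
r^7 = 2432/19 = 128
r = 128^(1/7)
= 2

r = 2


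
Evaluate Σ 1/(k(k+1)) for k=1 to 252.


1/(k(k+1)) = 1/k - 1/(k+1) (partial fractions)
Telescoping: Σ = 1 - 1/253 = 252/253

Sum = 252/253


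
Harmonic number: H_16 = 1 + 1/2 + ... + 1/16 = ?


H_16 = 1/1 + 1/2 + 1/3 + ... + 1/16
= 2436559/720720
≈ 3.3807

H_16 = 2436559/720720 ≈ 3.3807


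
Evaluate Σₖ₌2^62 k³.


Σₖ₌2^62 k³ = [62·63/2]² − [1·2/2]²
= 3814209 − 1 = 3814208

Σk³ = 3814208


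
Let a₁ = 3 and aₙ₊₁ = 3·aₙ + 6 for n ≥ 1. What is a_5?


Computing step by step:
a_1 = 3
a_2 = 15
a_3 = 51
a_4 = 159
a_5 = 483


a_5 = 483


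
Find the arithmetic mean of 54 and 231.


AM = (54 + 231)/2 = 285/2 = 142.5

AM = 142.5


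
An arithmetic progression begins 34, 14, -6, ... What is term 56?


aₙ = a₁ + (n-1)d
= 34 + (56-1)×-20
= 34 - 1100
= -1066

a_56 = -1066


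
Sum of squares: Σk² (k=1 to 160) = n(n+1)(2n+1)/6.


n = 160
n(n+1)(2n+1)/6 = 160×161×321/6
= 8268960/6 = 1378160

Σk² = 1378160


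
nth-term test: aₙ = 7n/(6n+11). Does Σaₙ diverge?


lim(n→∞) 7n/(6n+11) = 7/6 = 7/6  (divide numerator and denominator by n)
lim aₙ = 7/6 ≠ 0 → series DIVERGES

Diverges (lim aₙ = 7/6 ≠ 0)


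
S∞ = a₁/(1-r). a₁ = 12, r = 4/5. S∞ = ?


S∞ = a₁/(1-r) = 12/(1 - 4/5)
= 12/(1/5)
= 60

S∞ = 60


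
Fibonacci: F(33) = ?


Fibonacci sequence: 1, 1, 2, 3, 5, 8, 13, 21, 34, 55, 89, ...
F(33) = 3524578

F(33) = 3524578


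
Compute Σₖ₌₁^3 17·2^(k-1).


Sₙ = 17×(2^3 - 1)/(2 - 1)
= 17×(8 - 1)/1
= 17×7/1
= 119

S_3 = 119


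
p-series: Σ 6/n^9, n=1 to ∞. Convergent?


p-series test: Σ c/n^p converges if p > 1, diverges if p ≤ 1 (constant c > 0 doesn't affect convergence).
p = 9
9 > 1 → CONVERGES

Converges (p = 9 > 1)


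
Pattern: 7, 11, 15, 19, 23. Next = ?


Pattern: arithmetic (d=4)
Terms: 7, 11, 15, 19, 23
Next term = 27

Next term = 27


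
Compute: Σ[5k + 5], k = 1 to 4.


Σ(5k+5) = 5·Σk + 5·n
= 5·10 + 5·4
= 50 + 20 = 70

Σ = 70


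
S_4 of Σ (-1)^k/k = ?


S = -1 + 1/2 - 1/3 + 1/4
= -0.5833
(Full series converges to -ln(2) ≈ -0.6931)

S_4 = -0.5833


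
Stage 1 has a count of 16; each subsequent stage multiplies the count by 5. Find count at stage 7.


aₙ = a₁·r^(n-1)
= 16×5^6
= 16×15625
= 250000

a_7 = 250000


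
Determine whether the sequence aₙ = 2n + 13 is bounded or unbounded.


aₙ = 2n + 13 → as n→∞, aₙ→∞
No finite upper bound exists
The sequence is UNBOUNDED

Unbounded (aₙ → ∞ as n → ∞)


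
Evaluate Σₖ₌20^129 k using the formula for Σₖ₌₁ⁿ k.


Σₖ₌20^129 k = Σₖ₌₁^129 k − Σₖ₌₁^19 k
= 129·130/2 − 19·20/2
= 8385 − 190 = 8195

Σk = 8195


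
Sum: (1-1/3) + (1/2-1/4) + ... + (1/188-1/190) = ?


Telescoping with gap 2: two head and two tail terms survive.
= (1 + 1/2) - (1/189 + 1/190)
= 3/2 - 1/189 - 1/190 = 26743/17955

Sum = 26743/17955


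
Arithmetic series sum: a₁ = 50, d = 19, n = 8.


aₙ = 50 + (8-1)×19 = 183
Sₙ = n(a₁+aₙ)/2 = 8×(50+183)/2
= 8×233/2 = 932

S_8 = 932


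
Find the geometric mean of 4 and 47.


GM = √(4×47) = √188 = 13.7113

GM = 13.7113


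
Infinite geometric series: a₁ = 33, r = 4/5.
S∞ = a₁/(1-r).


S∞ = a₁/(1-r) = 33/(1 - 4/5)
= 33/(1/5)
= 165

S∞ = 165


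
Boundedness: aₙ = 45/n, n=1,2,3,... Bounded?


a₁ = 45, a₂ = 45/2, a₃ = 45/3, ...
0 < aₙ ≤ 45 for all n ≥ 1
Lower bound: 0, Upper bound: 45
The sequence IS bounded

Bounded (0 < aₙ ≤ 45)


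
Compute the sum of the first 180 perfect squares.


n = 180
n(n+1)(2n+1)/6 = 180×181×361/6
= 11761380/6 = 1960230

Σk² = 1960230


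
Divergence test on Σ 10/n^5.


lim(n→∞) 10/n^5 = 0
lim aₙ = 0 → nth-term test is INCONCLUSIVE
(Need other tests; this is actually a convergent p-series with p=5 > 1)

Inconclusive (lim aₙ = 0; need another test)


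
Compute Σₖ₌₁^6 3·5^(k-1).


Sₙ = 3×(5^6 - 1)/(5 - 1)
= 3×(15625 - 1)/4
= 3×15624/4
= 11718

S_6 = 11718


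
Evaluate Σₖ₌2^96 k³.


Σₖ₌2^96 k³ = [96·97/2]² − [1·2/2]²
= 21678336 − 1 = 21678335

Σk³ = 21678335


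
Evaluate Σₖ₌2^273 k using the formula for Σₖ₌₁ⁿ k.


Σₖ₌2^273 k = Σₖ₌₁^273 k − Σₖ₌₁^1 k
= 273·274/2 − 1·2/2
= 37401 − 1 = 37400

Σk = 37400


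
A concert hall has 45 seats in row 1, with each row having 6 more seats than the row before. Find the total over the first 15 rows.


aₙ = 45 + (15-1)×6 = 129
Sₙ = n(a₁+aₙ)/2 = 15×(45+129)/2
= 15×174/2 = 1305

S_15 = 1305


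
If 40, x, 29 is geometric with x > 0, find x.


GM = √(40×29) = √1160 = 34.0588

GM = 34.0588


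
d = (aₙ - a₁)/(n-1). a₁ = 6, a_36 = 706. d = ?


d = (aₙ - a₁)/(n-1)
= (706 - 6)/(36-1)
= 700/35 = 20

d = 20


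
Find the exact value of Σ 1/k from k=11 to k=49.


Σₖ₌11^49 1/k = 1/11 + 1/12 + 1/13 + ... + 1/49
= 4804253716567824832211/3099044504245996706400
≈ 1.5502

Sum = 4804253716567824832211/3099044504245996706400 ≈ 1.5502


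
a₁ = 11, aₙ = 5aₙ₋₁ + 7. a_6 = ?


Computing step by step:
a_1 = 11
a_2 = 62
a_3 = 317
a_4 = 1592
a_5 = 7967
a_6 = 39842


a_6 = 39842


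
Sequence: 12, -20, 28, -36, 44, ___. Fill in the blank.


Pattern: alternating sign, magnitude arithmetic (d=8)
Terms: 12, -20, 28, -36, 44
Next term = -52

Next term = -52


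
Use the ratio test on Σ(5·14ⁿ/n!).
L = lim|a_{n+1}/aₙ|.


aₙ = 5·14^n/n!
a_{n+1}/aₙ = 14^(n+1)/(n+1)! × n!/14^n  (constant 5 cancels)
= 14/(n+1)
L = lim(n→∞) 14/(n+1) = 0
L < 1 → series CONVERGES

Converges (ratio test: L = 0 < 1)


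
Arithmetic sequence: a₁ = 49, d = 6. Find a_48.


aₙ = a₁ + (n-1)d
= 49 + (48-1)×6
= 49 + 282
= 331

a_48 = 331


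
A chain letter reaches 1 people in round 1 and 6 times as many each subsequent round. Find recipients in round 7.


aₙ = a₁·r^(n-1)
= 1×6^6
= 1×46656
= 46656

a_7 = 46656


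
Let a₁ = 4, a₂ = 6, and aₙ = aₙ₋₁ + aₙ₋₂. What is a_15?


Computing iteratively: 4, 6, 10, 16, 26, 42, 68, 110, 178, 288, 466, 754, ...
a_15 = 3194

a_15 = 3194


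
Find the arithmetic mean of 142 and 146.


AM = (142 + 146)/2 = 288/2 = 144

AM = 144


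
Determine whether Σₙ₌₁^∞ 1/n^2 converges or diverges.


p-series test: Σ c/n^p converges if p > 1, diverges if p ≤ 1 (constant c > 0 doesn't affect convergence).
p = 2
2 > 1 → CONVERGES

Converges (p = 2 > 1)


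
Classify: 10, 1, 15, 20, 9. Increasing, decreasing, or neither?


Differences: -9, 14, 5, -11
Difference at position 2 is +14 (> 0) but position 1 is -9 (< 0) — sequence both rises and falls
→ NOT monotonic

Not monotonic


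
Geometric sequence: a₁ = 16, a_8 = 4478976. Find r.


r^(n-1) = aₙ/a₁
r^7 = 4478976/16 = 279936
r = 279936^(1/7)
= 6

r = 6


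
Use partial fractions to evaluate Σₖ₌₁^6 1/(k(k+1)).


1/(k(k+1)) = 1/k - 1/(k+1) (partial fractions)
Telescoping: Σ = 1 - 1/7 = 6/7

Sum = 6/7


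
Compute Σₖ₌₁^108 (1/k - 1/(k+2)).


Telescoping with gap 2: two head and two tail terms survive.
= (1 + 1/2) - (1/109 + 1/110)
= 3/2 - 1/109 - 1/110 = 8883/5995

Sum = 8883/5995


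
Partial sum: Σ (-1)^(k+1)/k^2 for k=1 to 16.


S = 1 - 1/4 + 1/9 - 1/16 + 1/25 - 1/36 + 1/49 - 1/64 ± ...
= 0.8206
(Full series converges to +π²/12 ≈ +0.8225)

S_16 = 0.8206


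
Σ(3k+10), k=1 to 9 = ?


Σ(3k+10) = 3·Σk + 10·n
= 3·45 + 10·9
= 135 + 90 = 225

Σ = 225


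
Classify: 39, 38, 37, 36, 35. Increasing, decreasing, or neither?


Differences: -1, -1, -1, -1
All differences < 0 → strictly DECREASING

Monotonically decreasing


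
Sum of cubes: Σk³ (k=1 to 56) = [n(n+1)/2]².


n(n+1)/2 = 56×57/2 = 1596
Σk³ = 1596² = 2547216

Σk³ = 2547216


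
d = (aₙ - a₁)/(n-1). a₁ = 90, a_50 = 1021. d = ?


d = (aₙ - a₁)/(n-1)
= (1021 - 90)/(50-1)
= 931/49 = 19

d = 19


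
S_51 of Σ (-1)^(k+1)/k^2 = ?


S = 1 - 1/4 + 1/9 - 1/16 + 1/25 - 1/36 + 1/49 - 1/64 ± ...
= 0.8227
(Full series converges to +π²/12 ≈ +0.8225)

S_51 = 0.8227


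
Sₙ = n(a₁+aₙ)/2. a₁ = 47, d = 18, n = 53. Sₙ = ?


aₙ = 47 + (53-1)×18 = 983
Sₙ = n(a₁+aₙ)/2 = 53×(47+983)/2
= 53×1030/2 = 27295

S_53 = 27295


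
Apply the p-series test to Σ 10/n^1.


p-series test: Σ c/n^p converges if p > 1, diverges if p ≤ 1 (constant c > 0 doesn't affect convergence).
p = 1
1 ≤ 1 → DIVERGES

Diverges (p = 1 ≤ 1)


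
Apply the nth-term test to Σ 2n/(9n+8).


lim(n→∞) 2n/(9n+8) = 2/9 = 2/9  (divide numerator and denominator by n)
lim aₙ = 2/9 ≠ 0 → series DIVERGES

Diverges (lim aₙ = 2/9 ≠ 0)


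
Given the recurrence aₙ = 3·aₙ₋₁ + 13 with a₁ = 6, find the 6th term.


Computing step by step:
a_1 = 6
a_2 = 31
a_3 = 106
a_4 = 331
a_5 = 1006
a_6 = 3031


a_6 = 3031


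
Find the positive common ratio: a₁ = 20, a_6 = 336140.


r^(n-1) = aₙ/a₁
r^5 = 336140/20 = 16807
r = 16807^(1/5)
= 7

r = 7


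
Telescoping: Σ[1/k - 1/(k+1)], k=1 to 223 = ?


Telescoping: adjacent terms cancel.
= 1/1 - 1/224
= 1 - 1/224 = 223/224

Sum = 223/224


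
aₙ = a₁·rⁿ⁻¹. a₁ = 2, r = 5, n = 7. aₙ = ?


aₙ = a₁·r^(n-1)
= 2×5^6
= 2×15625
= 31250

a_7 = 31250


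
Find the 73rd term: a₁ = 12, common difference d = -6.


aₙ = a₁ + (n-1)d
= 12 + (73-1)×-6
= 12 - 432
= -420

a_73 = -420


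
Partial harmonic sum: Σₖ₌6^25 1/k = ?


Σₖ₌6^25 1/k = 1/6 + 1/7 + 1/8 + ... + 1/25
= 13676707007/8923714800
≈ 1.5326

Sum = 13676707007/8923714800 ≈ 1.5326


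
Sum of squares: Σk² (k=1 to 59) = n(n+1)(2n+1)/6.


n = 59
n(n+1)(2n+1)/6 = 59×60×119/6
= 421260/6 = 70210

Σk² = 70210


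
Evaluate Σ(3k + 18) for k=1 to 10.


Σ(3k+18) = 3·Σk + 18·n
= 3·55 + 18·10
= 165 + 180 = 345

Σ = 345


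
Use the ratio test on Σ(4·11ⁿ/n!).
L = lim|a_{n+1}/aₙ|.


aₙ = 4·11^n/n!
a_{n+1}/aₙ = 11^(n+1)/(n+1)! × n!/11^n  (constant 4 cancels)
= 11/(n+1)
L = lim(n→∞) 11/(n+1) = 0
L < 1 → series CONVERGES

Converges (ratio test: L = 0 < 1)


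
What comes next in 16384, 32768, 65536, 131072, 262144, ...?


Pattern: powers of 2: 2ⁿ
Terms: 16384, 32768, 65536, 131072, 262144
Next term = 524288

Next term = 524288


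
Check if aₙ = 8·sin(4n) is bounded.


For all n, -1 ≤ sin(4n) ≤ 1, so -8 ≤ 8·sin(4n) ≤ 8
Lower bound: -8, Upper bound: 8
The sequence IS bounded

Bounded (-8 ≤ aₙ ≤ 8)


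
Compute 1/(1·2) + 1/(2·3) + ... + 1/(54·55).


1/(k(k+1)) = 1/k - 1/(k+1) (partial fractions)
Telescoping: Σ = 1 - 1/55 = 54/55

Sum = 54/55


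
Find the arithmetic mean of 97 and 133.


AM = (97 + 133)/2 = 230/2 = 115

AM = 115


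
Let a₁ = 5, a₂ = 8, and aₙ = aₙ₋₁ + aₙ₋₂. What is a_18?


Computing iteratively: 5, 8, 13, 21, 34, 55, 89, 144, 233, 377, 610, 987, ...
a_18 = 17711

a_18 = 17711


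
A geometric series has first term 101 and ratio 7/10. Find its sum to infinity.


S∞ = a₁/(1-r) = 101/(1 - 7/10)
= 101/(3/10)
= 1010/3

S∞ = 1010/3


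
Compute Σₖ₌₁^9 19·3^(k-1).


Sₙ = 19×(3^9 - 1)/(3 - 1)
= 19×(19683 - 1)/2
= 19×19682/2
= 186979

S_9 = 186979


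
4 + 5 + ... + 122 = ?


Σₖ₌4^122 k = Σₖ₌₁^122 k − Σₖ₌₁^3 k
= 122·123/2 − 3·4/2
= 7503 − 6 = 7497

Σk = 7497


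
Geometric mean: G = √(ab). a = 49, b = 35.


GM = √(49×35) = √1715 = 41.4126

GM = 41.4126


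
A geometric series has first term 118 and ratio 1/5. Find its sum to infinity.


S∞ = a₁/(1-r) = 118/(1 - 1/5)
= 118/(4/5)
= 295/2

S∞ = 295/2


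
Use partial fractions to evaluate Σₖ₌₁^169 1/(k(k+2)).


1/(k(k+2)) = (1/2)·(1/k - 1/(k+2)) (partial fractions)
Telescoping: Σ = (1/2)·(1 + 1/2 - 1/170 - 1/171) = 10816/14535

Sum = 10816/14535


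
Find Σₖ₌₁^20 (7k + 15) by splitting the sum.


Σ(7k+15) = 7·Σk + 15·n
= 7·210 + 15·20
= 1470 + 300 = 1770

Σ = 1770


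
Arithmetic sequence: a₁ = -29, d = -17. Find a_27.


aₙ = a₁ + (n-1)d
= -29 + (27-1)×-17
= -29 - 442
= -471

a_27 = -471


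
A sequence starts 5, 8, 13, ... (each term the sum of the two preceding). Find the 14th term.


Computing iteratively: 5, 8, 13, 21, 34, 55, 89, 144, 233, 377, 610, 987, ...
a_14 = 2584

a_14 = 2584


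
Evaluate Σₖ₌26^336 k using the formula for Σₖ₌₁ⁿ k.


Σₖ₌26^336 k = Σₖ₌₁^336 k − Σₖ₌₁^25 k
= 336·337/2 − 25·26/2
= 56616 − 325 = 56291

Σk = 56291


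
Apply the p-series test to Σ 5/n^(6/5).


p-series test: Σ c/n^p converges if p > 1, diverges if p ≤ 1 (constant c > 0 doesn't affect convergence).
p = 6/5
6/5 > 1 → CONVERGES

Converges (p = 6/5 > 1)


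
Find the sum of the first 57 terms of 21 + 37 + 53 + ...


aₙ = 21 + (57-1)×16 = 917
Sₙ = n(a₁+aₙ)/2 = 57×(21+917)/2
= 57×938/2 = 26733

S_57 = 26733


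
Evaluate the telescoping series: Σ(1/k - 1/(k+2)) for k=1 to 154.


Telescoping with gap 2: two head and two tail terms survive.
= (1 + 1/2) - (1/155 + 1/156)
= 3/2 - 1/155 - 1/156 = 35959/24180

Sum = 35959/24180


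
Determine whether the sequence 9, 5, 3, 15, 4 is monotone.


Differences: -4, -2, 12, -11
Difference at position 3 is +12 (> 0) but position 1 is -4 (< 0) — sequence both rises and falls
→ NOT monotonic

Not monotonic


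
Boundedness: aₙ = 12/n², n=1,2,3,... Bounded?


a₁ = 12, a₂ = 12/4, a₃ = 12/9, ...
0 < aₙ ≤ 12 for all n ≥ 1
The sequence IS bounded

Bounded (0 < aₙ ≤ 12)


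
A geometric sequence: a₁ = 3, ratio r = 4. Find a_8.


aₙ = a₁·r^(n-1)
= 3×4^7
= 3×16384
= 49152

a_8 = 49152


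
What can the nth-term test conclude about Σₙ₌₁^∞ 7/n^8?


lim(n→∞) 7/n^8 = 0
lim aₙ = 0 → nth-term test is INCONCLUSIVE
(Need other tests; this is actually a convergent p-series with p=8 > 1)

Inconclusive (lim aₙ = 0; need another test)


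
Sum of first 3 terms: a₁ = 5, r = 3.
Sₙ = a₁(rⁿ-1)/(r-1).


Sₙ = 5×(3^3 - 1)/(3 - 1)
= 5×(27 - 1)/2
= 5×26/2
= 65

S_3 = 65


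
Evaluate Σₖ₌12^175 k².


Σₖ₌12^175 k² = Σₖ₌₁^175 k² − Σₖ₌₁^11 k²
= 175·176·351/6 − 11·12·23/6
= 1801800 − 506 = 1801294

Σk² = 1801294


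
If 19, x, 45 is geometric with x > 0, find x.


GM = √(19×45) = √855 = 29.2404

GM = 29.2404


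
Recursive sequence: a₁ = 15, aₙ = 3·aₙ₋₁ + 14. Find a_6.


Computing step by step:
a_1 = 15
a_2 = 59
a_3 = 191
a_4 = 587
a_5 = 1775
a_6 = 5339


a_6 = 5339


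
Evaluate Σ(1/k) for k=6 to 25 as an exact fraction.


Σₖ₌6^25 1/k = 1/6 + 1/7 + 1/8 + ... + 1/25
= 13676707007/8923714800
≈ 1.5326

Sum = 13676707007/8923714800 ≈ 1.5326


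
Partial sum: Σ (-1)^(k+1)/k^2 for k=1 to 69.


S = 1 - 1/4 + 1/9 - 1/16 + 1/25 - 1/36 + 1/49 - 1/64 ± ...
= 0.8226
(Full series converges to +π²/12 ≈ +0.8225)

S_69 = 0.8226


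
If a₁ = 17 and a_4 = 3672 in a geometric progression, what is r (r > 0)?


r^(n-1) = aₙ/a₁
r^3 = 3672/17 = 216
r = 216^(1/3)
= 6

r = 6


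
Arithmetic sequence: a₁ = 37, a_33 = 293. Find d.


d = (aₙ - a₁)/(n-1)
= (293 - 37)/(33-1)
= 256/32 = 8

d = 8


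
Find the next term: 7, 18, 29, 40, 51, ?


Pattern: arithmetic (d=11)
Terms: 7, 18, 29, 40, 51
Next term = 62

Next term = 62


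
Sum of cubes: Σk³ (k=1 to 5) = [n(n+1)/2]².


n(n+1)/2 = 5×6/2 = 15
Σk³ = 15² = 225

Σk³ = 225


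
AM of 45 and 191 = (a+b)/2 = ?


AM = (45 + 191)/2 = 236/2 = 118

AM = 118


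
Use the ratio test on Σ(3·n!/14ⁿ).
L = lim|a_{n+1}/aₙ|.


aₙ = 3·n!/14^n
a_{n+1}/aₙ = (n+1)!/14^(n+1) × 14^n/n!  (constant 3 cancels)
= (n+1)/14
L = lim(n→∞) (n+1)/14 = ∞
L > 1 → series DIVERGES

Diverges (ratio test: L = ∞ > 1)


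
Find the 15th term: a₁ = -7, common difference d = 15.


aₙ = a₁ + (n-1)d
= -7 + (15-1)×15
= -7 + 210
= 203

a_15 = 203


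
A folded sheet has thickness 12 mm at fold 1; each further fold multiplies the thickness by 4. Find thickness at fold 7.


aₙ = a₁·r^(n-1)
= 12×4^6
= 12×4096
= 49152

a_7 = 49152


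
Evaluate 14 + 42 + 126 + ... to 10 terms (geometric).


Sₙ = 14×(3^10 - 1)/(3 - 1)
= 14×(59049 - 1)/2
= 14×59048/2
= 413336

S_10 = 413336


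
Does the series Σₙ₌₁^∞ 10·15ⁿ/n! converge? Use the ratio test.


aₙ = 10·15^n/n!
a_{n+1}/aₙ = 15^(n+1)/(n+1)! × n!/15^n  (constant 10 cancels)
= 15/(n+1)
L = lim(n→∞) 15/(n+1) = 0
L < 1 → series CONVERGES

Converges (ratio test: L = 0 < 1)


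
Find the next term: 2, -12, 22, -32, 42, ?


Pattern: alternating sign, magnitude arithmetic (d=10)
Terms: 2, -12, 22, -32, 42
Next term = -52

Next term = -52


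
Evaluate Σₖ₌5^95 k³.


Σₖ₌5^95 k³ = [95·96/2]² − [4·5/2]²
= 20793600 − 100 = 20793500

Σk³ = 20793500


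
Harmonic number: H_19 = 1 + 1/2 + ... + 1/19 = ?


H_19 = 1/1 + 1/2 + 1/3 + ... + 1/19
= 275295799/77597520
≈ 3.5477

H_19 = 275295799/77597520 ≈ 3.5477


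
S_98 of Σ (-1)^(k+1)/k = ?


S = 1 - 1/2 + 1/3 - 1/4 + 1/5 - 1/6 + 1/7 - 1/8 ± ...
= 0.6881
(Full series converges to +ln(2) ≈ +0.6931)

S_98 = 0.6881


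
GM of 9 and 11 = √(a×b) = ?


GM = √(9×11) = √99 = 9.9499

GM = 9.9499


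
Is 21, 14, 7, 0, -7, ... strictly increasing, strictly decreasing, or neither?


Differences: -7, -7, -7, -7
All differences < 0 → strictly DECREASING

Monotonically decreasing


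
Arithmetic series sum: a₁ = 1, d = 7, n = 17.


aₙ = 1 + (17-1)×7 = 113
Sₙ = n(a₁+aₙ)/2 = 17×(1+113)/2
= 17×114/2 = 969

S_17 = 969


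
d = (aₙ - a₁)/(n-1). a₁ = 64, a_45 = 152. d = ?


d = (aₙ - a₁)/(n-1)
= (152 - 64)/(45-1)
= 88/44 = 2

d = 2


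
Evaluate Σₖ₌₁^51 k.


n(n+1)/2 = 51×52/2 = 2652/2 = 1326

Σk = 1326


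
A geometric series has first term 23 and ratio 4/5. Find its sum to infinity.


S∞ = a₁/(1-r) = 23/(1 - 4/5)
= 23/(1/5)
= 115

S∞ = 115


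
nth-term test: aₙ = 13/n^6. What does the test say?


lim(n→∞) 13/n^6 = 0
lim aₙ = 0 → nth-term test is INCONCLUSIVE
(Need other tests; this is actually a convergent p-series with p=6 > 1)

Inconclusive (lim aₙ = 0; need another test)


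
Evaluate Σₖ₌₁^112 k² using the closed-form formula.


n = 112
n(n+1)(2n+1)/6 = 112×113×225/6
= 2847600/6 = 474600

Σk² = 474600


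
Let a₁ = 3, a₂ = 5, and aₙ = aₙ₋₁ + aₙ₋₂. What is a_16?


Computing iteratively: 3, 5, 8, 13, 21, 34, 55, 89, 144, 233, 377, 610, ...
a_16 = 4181

a_16 = 4181


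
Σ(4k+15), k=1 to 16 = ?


Σ(4k+15) = 4·Σk + 15·n
= 4·136 + 15·16
= 544 + 240 = 784

Σ = 784


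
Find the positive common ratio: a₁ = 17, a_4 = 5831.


r^(n-1) = aₙ/a₁
r^3 = 5831/17 = 343
r = 343^(1/3)
= 7

r = 7


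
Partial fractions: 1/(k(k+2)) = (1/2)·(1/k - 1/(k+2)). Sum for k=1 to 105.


1/(k(k+2)) = (1/2)·(1/k - 1/(k+2)) (partial fractions)
Telescoping: Σ = (1/2)·(1 + 1/2 - 1/106 - 1/107) = 4200/5671

Sum = 4200/5671


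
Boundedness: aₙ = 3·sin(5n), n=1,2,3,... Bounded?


For all n, -1 ≤ sin(5n) ≤ 1, so -3 ≤ 3·sin(5n) ≤ 3
Lower bound: -3, Upper bound: 3
The sequence IS bounded

Bounded (-3 ≤ aₙ ≤ 3)


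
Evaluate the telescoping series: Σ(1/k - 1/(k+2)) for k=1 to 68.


Telescoping with gap 2: two head and two tail terms survive.
= (1 + 1/2) - (1/69 + 1/70)
= 3/2 - 1/69 - 1/70 = 3553/2415

Sum = 3553/2415


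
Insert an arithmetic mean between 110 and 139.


AM = (110 + 139)/2 = 249/2 = 124.5

AM = 124.5


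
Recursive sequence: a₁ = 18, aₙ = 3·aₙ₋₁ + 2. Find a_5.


Computing step by step:
a_1 = 18
a_2 = 56
a_3 = 170
a_4 = 512
a_5 = 1538


a_5 = 1538


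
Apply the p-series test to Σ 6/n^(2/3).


p-series test: Σ c/n^p converges if p > 1, diverges if p ≤ 1 (constant c > 0 doesn't affect convergence).
p = 2/3
2/3 ≤ 1 → DIVERGES

Diverges (p = 2/3 ≤ 1)


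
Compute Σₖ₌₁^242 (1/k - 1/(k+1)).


Telescoping: adjacent terms cancel.
= 1/1 - 1/243
= 1 - 1/243 = 242/243

Sum = 242/243


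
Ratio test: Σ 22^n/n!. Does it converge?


aₙ = 22^n/n!
a_{n+1}/aₙ = 22^(n+1)/(n+1)! × n!/22^n
= 22/(n+1)
L = lim(n→∞) 22/(n+1) = 0
L < 1 → series CONVERGES

Converges (ratio test: L = 0 < 1)


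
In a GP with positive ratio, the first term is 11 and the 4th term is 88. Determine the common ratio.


r^(n-1) = aₙ/a₁
r^3 = 88/11 = 8
r = 8^(1/3)
= 2

r = 2


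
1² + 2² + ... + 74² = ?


n = 74
n(n+1)(2n+1)/6 = 74×75×149/6
= 826950/6 = 137825

Σk² = 137825


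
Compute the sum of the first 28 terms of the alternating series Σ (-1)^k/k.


S = -1 + 1/2 - 1/3 + 1/4 - 1/5 + 1/6 - 1/7 + 1/8 ± ...
= -0.6756
(Full series converges to -ln(2) ≈ -0.6931)

S_28 = -0.6756


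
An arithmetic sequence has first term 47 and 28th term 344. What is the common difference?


d = (aₙ - a₁)/(n-1)
= (344 - 47)/(28-1)
= 297/27 = 11

d = 11


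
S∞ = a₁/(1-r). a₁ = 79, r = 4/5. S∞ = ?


S∞ = a₁/(1-r) = 79/(1 - 4/5)
= 79/(1/5)
= 395

S∞ = 395


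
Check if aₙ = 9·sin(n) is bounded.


For all n, -1 ≤ sin(n) ≤ 1, so -9 ≤ 9·sin(n) ≤ 9
Lower bound: -9, Upper bound: 9
The sequence IS bounded

Bounded (-9 ≤ aₙ ≤ 9)


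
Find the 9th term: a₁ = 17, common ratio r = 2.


aₙ = a₁·r^(n-1)
= 17×2^8
= 17×256
= 4352

a_9 = 4352


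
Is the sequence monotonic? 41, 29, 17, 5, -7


Differences: -12, -12, -12, -12
All differences < 0 → strictly DECREASING

Monotonically decreasing


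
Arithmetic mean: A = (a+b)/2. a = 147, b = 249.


AM = (147 + 249)/2 = 396/2 = 198

AM = 198


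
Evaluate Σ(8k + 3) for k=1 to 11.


Σ(8k+3) = 8·Σk + 3·n
= 8·66 + 3·11
= 528 + 33 = 561

Σ = 561


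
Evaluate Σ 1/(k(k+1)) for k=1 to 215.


1/(k(k+1)) = 1/k - 1/(k+1) (partial fractions)
Telescoping: Σ = 1 - 1/216 = 215/216

Sum = 215/216


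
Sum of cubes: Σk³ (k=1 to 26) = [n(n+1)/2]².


n(n+1)/2 = 26×27/2 = 351
Σk³ = 351² = 123201

Σk³ = 123201


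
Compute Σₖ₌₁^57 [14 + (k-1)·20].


aₙ = 14 + (57-1)×20 = 1134
Sₙ = n(a₁+aₙ)/2 = 57×(14+1134)/2
= 57×1148/2 = 32718

S_57 = 32718


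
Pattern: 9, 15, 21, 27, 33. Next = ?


Pattern: arithmetic (d=6)
Terms: 9, 15, 21, 27, 33
Next term = 39

Next term = 39


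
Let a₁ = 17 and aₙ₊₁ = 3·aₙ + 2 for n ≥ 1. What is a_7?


Computing step by step:
a_1 = 17
a_2 = 53
a_3 = 161
a_4 = 485
a_5 = 1457
a_6 = 4373
a_7 = 13121


a_7 = 13121


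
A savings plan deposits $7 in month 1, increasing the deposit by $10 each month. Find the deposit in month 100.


aₙ = a₁ + (n-1)d
= 7 + (100-1)×10
= 7 + 990
= 997

a_100 = 997


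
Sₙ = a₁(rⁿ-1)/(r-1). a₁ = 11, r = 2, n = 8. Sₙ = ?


Sₙ = 11×(2^8 - 1)/(2 - 1)
= 11×(256 - 1)/1
= 11×255/1
= 2805

S_8 = 2805


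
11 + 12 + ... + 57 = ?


Σₖ₌11^57 k = Σₖ₌₁^57 k − Σₖ₌₁^10 k
= 57·58/2 − 10·11/2
= 1653 − 55 = 1598

Σk = 1598


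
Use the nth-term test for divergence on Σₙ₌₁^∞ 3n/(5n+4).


lim(n→∞) 3n/(5n+4) = 3/5 = 3/5  (divide numerator and denominator by n)
lim aₙ = 3/5 ≠ 0 → series DIVERGES

Diverges (lim aₙ = 3/5 ≠ 0)


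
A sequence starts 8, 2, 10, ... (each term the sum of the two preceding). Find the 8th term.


Computing iteratively: 8, 2, 10, 12, 22, 34, 56, 90
a_8 = 90

a_8 = 90


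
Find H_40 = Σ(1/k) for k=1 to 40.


H_40 = 1/1 + 1/2 + 1/3 + ... + 1/40
= 2078178381193813/485721041551200
≈ 4.2785

H_40 = 2078178381193813/485721041551200 ≈ 4.2785


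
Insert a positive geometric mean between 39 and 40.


GM = √(39×40) = √1560 = 39.4968

GM = 39.4968


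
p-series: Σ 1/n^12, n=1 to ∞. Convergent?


p-series test: Σ c/n^p converges if p > 1, diverges if p ≤ 1 (constant c > 0 doesn't affect convergence).
p = 12
12 > 1 → CONVERGES

Converges (p = 12 > 1)


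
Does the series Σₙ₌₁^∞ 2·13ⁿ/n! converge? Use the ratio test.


aₙ = 2·13^n/n!
a_{n+1}/aₙ = 13^(n+1)/(n+1)! × n!/13^n  (constant 2 cancels)
= 13/(n+1)
L = lim(n→∞) 13/(n+1) = 0
L < 1 → series CONVERGES

Converges (ratio test: L = 0 < 1)


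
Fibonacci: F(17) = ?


Fibonacci sequence: 1, 1, 2, 3, 5, 8, 13, 21, 34, 55, 89, ...
F(17) = 1597

F(17) = 1597


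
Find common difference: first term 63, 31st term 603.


d = (aₙ - a₁)/(n-1)
= (603 - 63)/(31-1)
= 540/30 = 18

d = 18


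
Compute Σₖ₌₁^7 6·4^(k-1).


Sₙ = 6×(4^7 - 1)/(4 - 1)
= 6×(16384 - 1)/3
= 6×16383/3
= 32766

S_7 = 32766


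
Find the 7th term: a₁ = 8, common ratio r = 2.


aₙ = a₁·r^(n-1)
= 8×2^6
= 8×64
= 512

a_7 = 512


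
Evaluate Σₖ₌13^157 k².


Σₖ₌13^157 k² = Σₖ₌₁^157 k² − Σₖ₌₁^12 k²
= 157·158·315/6 − 12·13·25/6
= 1302315 − 650 = 1301665

Σk² = 1301665


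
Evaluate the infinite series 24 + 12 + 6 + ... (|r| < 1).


S∞ = a₁/(1-r) = 24/(1 - 1/2)
= 24/(1/2)
= 48

S∞ = 48


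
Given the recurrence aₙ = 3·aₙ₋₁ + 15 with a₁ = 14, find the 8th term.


Computing step by step:
a_1 = 14
a_2 = 57
a_3 = 186
a_4 = 573
a_5 = 1734
a_6 = 5217
a_7 = 15666
a_8 = 47013


a_8 = 47013


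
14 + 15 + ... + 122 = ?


Σₖ₌14^122 k = Σₖ₌₁^122 k − Σₖ₌₁^13 k
= 122·123/2 − 13·14/2
= 7503 − 91 = 7412

Σk = 7412


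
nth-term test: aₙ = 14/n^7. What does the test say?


lim(n→∞) 14/n^7 = 0
lim aₙ = 0 → nth-term test is INCONCLUSIVE
(Need other tests; this is actually a convergent p-series with p=7 > 1)

Inconclusive (lim aₙ = 0; need another test)


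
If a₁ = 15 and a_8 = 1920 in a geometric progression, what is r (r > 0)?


r^(n-1) = aₙ/a₁
r^7 = 1920/15 = 128
r = 128^(1/7)
= 2

r = 2


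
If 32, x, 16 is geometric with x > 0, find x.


GM = √(32×16) = √512 = 22.6274

GM = 22.6274


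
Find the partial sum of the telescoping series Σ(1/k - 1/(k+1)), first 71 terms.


Telescoping: adjacent terms cancel.
= 1/1 - 1/72
= 1 - 1/72 = 71/72

Sum = 71/72


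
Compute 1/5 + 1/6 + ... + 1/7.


Σₖ₌5^7 1/k = 1/5 + 1/6 + 1/7
= 107/210
≈ 0.5095

Sum = 107/210 ≈ 0.5095


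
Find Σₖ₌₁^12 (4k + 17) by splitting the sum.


Σ(4k+17) = 4·Σk + 17·n
= 4·78 + 17·12
= 312 + 204 = 516

Σ = 516


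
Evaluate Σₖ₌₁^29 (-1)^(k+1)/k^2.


S = 1 - 1/4 + 1/9 - 1/16 + 1/25 - 1/36 + 1/49 - 1/64 ± ...
= 0.823
(Full series converges to +π²/12 ≈ +0.8225)

S_29 = 0.823


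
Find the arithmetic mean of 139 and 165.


AM = (139 + 165)/2 = 304/2 = 152

AM = 152


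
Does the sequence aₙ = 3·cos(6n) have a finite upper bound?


For all n, -1 ≤ cos(6n) ≤ 1, so -3 ≤ 3·cos(6n) ≤ 3
Lower bound: -3, Upper bound: 3
The sequence IS bounded

Bounded (-3 ≤ aₙ ≤ 3)


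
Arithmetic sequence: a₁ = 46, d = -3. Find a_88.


aₙ = a₁ + (n-1)d
= 46 + (88-1)×-3
= 46 - 261
= -215

a_88 = -215


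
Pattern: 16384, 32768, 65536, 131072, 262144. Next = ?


Pattern: powers of 2: 2ⁿ
Terms: 16384, 32768, 65536, 131072, 262144
Next term = 524288

Next term = 524288


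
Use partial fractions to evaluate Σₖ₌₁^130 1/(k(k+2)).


1/(k(k+2)) = (1/2)·(1/k - 1/(k+2)) (partial fractions)
Telescoping: Σ = (1/2)·(1 + 1/2 - 1/131 - 1/132) = 25675/34584

Sum = 25675/34584


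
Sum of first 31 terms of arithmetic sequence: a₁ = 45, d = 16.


aₙ = 45 + (31-1)×16 = 525
Sₙ = n(a₁+aₙ)/2 = 31×(45+525)/2
= 31×570/2 = 8835

S_31 = 8835


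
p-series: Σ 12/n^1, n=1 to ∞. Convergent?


p-series test: Σ c/n^p converges if p > 1, diverges if p ≤ 1 (constant c > 0 doesn't affect convergence).
p = 1
1 ≤ 1 → DIVERGES

Diverges (p = 1 ≤ 1)


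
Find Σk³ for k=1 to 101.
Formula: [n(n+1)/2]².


n(n+1)/2 = 101×102/2 = 5151
Σk³ = 5151² = 26532801

Σk³ = 26532801


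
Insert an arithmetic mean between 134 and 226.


AM = (134 + 226)/2 = 360/2 = 180

AM = 180


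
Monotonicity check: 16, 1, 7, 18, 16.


Differences: -15, 6, 11, -2
Difference at position 2 is +6 (> 0) but position 1 is -15 (< 0) — sequence both rises and falls
→ NOT monotonic

Not monotonic


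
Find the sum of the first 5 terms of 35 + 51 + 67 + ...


aₙ = 35 + (5-1)×16 = 99
Sₙ = n(a₁+aₙ)/2 = 5×(35+99)/2
= 5×134/2 = 335

S_5 = 335


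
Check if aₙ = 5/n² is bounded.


a₁ = 5, a₂ = 5/4, a₃ = 5/9, ...
0 < aₙ ≤ 5 for all n ≥ 1
The sequence IS bounded

Bounded (0 < aₙ ≤ 5)


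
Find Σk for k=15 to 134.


Σₖ₌15^134 k = Σₖ₌₁^134 k − Σₖ₌₁^14 k
= 134·135/2 − 14·15/2
= 9045 − 105 = 8940

Σk = 8940


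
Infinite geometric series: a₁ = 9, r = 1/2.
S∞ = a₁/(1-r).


S∞ = a₁/(1-r) = 9/(1 - 1/2)
= 9/(1/2)
= 18

S∞ = 18


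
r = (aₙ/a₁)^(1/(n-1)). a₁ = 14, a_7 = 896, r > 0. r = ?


r^(n-1) = aₙ/a₁
r^6 = 896/14 = 64
r = 64^(1/6)
= ±2; taking r > 0 gives r = 2

r = 2


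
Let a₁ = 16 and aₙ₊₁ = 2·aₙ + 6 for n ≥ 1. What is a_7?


Computing step by step:
a_1 = 16
a_2 = 38
a_3 = 82
a_4 = 170
a_5 = 346
a_6 = 698
a_7 = 1402


a_7 = 1402


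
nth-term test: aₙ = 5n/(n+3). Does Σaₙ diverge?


lim(n→∞) 5n/(n+3) = 5/1 = 5  (divide numerator and denominator by n)
lim aₙ = 5 ≠ 0 → series DIVERGES

Diverges (lim aₙ = 5 ≠ 0)


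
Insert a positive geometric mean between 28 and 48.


GM = √(28×48) = √1344 = 36.6606

GM = 36.6606


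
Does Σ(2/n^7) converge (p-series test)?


p-series test: Σ c/n^p converges if p > 1, diverges if p ≤ 1 (constant c > 0 doesn't affect convergence).
p = 7
7 > 1 → CONVERGES

Converges (p = 7 > 1)


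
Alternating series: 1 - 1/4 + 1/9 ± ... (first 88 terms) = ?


S = 1 - 1/4 + 1/9 - 1/16 + 1/25 - 1/36 + 1/49 - 1/64 ± ...
= 0.8224
(Full series converges to +π²/12 ≈ +0.8225)

S_88 = 0.8224


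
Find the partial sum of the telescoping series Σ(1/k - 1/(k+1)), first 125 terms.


Telescoping: adjacent terms cancel.
= 1/1 - 1/126
= 1 - 1/126 = 125/126

Sum = 125/126


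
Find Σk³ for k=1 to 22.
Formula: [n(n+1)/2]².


n(n+1)/2 = 22×23/2 = 253
Σk³ = 253² = 64009

Σk³ = 64009


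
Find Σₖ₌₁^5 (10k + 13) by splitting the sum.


Σ(10k+13) = 10·Σk + 13·n
= 10·15 + 13·5
= 150 + 65 = 215

Σ = 215


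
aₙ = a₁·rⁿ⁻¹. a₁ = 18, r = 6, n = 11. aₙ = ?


aₙ = a₁·r^(n-1)
= 18×6^10
= 18×60466176
= 1088391168

a_11 = 1088391168


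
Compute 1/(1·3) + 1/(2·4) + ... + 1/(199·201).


1/(k(k+2)) = (1/2)·(1/k - 1/(k+2)) (partial fractions)
Telescoping: Σ = (1/2)·(1 + 1/2 - 1/200 - 1/201) = 59899/80400

Sum = 59899/80400


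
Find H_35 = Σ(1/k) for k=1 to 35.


H_35 = 1/1 + 1/2 + 1/3 + ... + 1/35
= 54437269998109/13127595717600
≈ 4.1468

H_35 = 54437269998109/13127595717600 ≈ 4.1468


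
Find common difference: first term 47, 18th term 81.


d = (aₙ - a₁)/(n-1)
= (81 - 47)/(18-1)
= 34/17 = 2

d = 2


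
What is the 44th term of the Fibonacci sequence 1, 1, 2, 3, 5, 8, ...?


Fibonacci sequence: 1, 1, 2, 3, 5, 8, 13, 21, 34, 55, 89, ...
F(44) = 701408733

F(44) = 701408733


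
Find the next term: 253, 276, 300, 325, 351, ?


Pattern: triangular numbers: n(n+1)/2
Terms: 253, 276, 300, 325, 351
Next term = 378

Next term = 378


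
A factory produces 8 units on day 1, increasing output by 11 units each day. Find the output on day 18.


aₙ = a₁ + (n-1)d
= 8 + (18-1)×11
= 8 + 187
= 195

a_18 = 195


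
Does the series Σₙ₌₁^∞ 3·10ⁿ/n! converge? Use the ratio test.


aₙ = 3·10^n/n!
a_{n+1}/aₙ = 10^(n+1)/(n+1)! × n!/10^n  (constant 3 cancels)
= 10/(n+1)
L = lim(n→∞) 10/(n+1) = 0
L < 1 → series CONVERGES

Converges (ratio test: L = 0 < 1)


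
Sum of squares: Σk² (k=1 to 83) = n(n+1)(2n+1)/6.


n = 83
n(n+1)(2n+1)/6 = 83×84×167/6
= 1164324/6 = 194054

Σk² = 194054


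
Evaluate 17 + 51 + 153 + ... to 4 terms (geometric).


Sₙ = 17×(3^4 - 1)/(3 - 1)
= 17×(81 - 1)/2
= 17×80/2
= 680

S_4 = 680


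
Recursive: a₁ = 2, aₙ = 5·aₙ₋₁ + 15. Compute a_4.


Computing step by step:
a_1 = 2
a_2 = 25
a_3 = 140
a_4 = 715


a_4 = 715


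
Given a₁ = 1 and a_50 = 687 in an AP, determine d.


d = (aₙ - a₁)/(n-1)
= (687 - 1)/(50-1)
= 686/49 = 14

d = 14


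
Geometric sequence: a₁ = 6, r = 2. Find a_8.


aₙ = a₁·r^(n-1)
= 6×2^7
= 6×128
= 768

a_8 = 768


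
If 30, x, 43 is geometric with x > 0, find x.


GM = √(30×43) = √1290 = 35.9166

GM = 35.9166


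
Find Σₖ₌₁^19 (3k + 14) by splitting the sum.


Σ(3k+14) = 3·Σk + 14·n
= 3·190 + 14·19
= 570 + 266 = 836

Σ = 836


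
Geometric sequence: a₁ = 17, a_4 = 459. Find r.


r^(n-1) = aₙ/a₁
r^3 = 459/17 = 27
r = 27^(1/3)
= 3

r = 3


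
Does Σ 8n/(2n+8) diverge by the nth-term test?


lim(n→∞) 8n/(2n+8) = 8/2 = 4  (divide numerator and denominator by n)
lim aₙ = 4 ≠ 0 → series DIVERGES

Diverges (lim aₙ = 4 ≠ 0)


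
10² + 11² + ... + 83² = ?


Σₖ₌10^83 k² = Σₖ₌₁^83 k² − Σₖ₌₁^9 k²
= 83·84·167/6 − 9·10·19/6
= 194054 − 285 = 193769

Σk² = 193769


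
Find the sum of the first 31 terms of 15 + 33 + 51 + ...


aₙ = 15 + (31-1)×18 = 555
Sₙ = n(a₁+aₙ)/2 = 31×(15+555)/2
= 31×570/2 = 8835

S_31 = 8835


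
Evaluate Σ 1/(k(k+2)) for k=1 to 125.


1/(k(k+2)) = (1/2)·(1/k - 1/(k+2)) (partial fractions)
Telescoping: Σ = (1/2)·(1 + 1/2 - 1/126 - 1/127) = 11875/16002

Sum = 11875/16002


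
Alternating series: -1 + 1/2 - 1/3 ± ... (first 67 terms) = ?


S = -1 + 1/2 - 1/3 + 1/4 - 1/5 + 1/6 - 1/7 + 1/8 ± ...
= -0.7006
(Full series converges to -ln(2) ≈ -0.6931)

S_67 = -0.7006


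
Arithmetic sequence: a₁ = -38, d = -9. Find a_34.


aₙ = a₁ + (n-1)d
= -38 + (34-1)×-9
= -38 - 297
= -335

a_34 = -335


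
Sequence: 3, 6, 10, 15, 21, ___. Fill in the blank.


Pattern: triangular numbers: n(n+1)/2
Terms: 3, 6, 10, 15, 21
Next term = 28

Next term = 28


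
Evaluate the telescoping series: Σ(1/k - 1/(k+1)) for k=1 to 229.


Telescoping: adjacent terms cancel.
= 1/1 - 1/230
= 1 - 1/230 = 229/230

Sum = 229/230


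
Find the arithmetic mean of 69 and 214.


AM = (69 + 214)/2 = 283/2 = 141.5

AM = 141.5


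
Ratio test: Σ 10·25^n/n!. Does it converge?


aₙ = 10·25^n/n!
a_{n+1}/aₙ = 25^(n+1)/(n+1)! × n!/25^n  (constant 10 cancels)
= 25/(n+1)
L = lim(n→∞) 25/(n+1) = 0
L < 1 → series CONVERGES

Converges (ratio test: L = 0 < 1)


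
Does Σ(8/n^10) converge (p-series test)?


p-series test: Σ c/n^p converges if p > 1, diverges if p ≤ 1 (constant c > 0 doesn't affect convergence).
p = 10
10 > 1 → CONVERGES

Converges (p = 10 > 1)


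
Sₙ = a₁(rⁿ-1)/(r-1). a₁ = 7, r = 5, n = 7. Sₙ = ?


Sₙ = 7×(5^7 - 1)/(5 - 1)
= 7×(78125 - 1)/4
= 7×78124/4
= 136717

S_7 = 136717


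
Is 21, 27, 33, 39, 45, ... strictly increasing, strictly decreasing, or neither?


Differences: 6, 6, 6, 6
All differences > 0 → strictly INCREASING

Monotonically increasing


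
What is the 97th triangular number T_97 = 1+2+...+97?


n(n+1)/2 = 97×98/2 = 9506/2 = 4753

Σk = 4753


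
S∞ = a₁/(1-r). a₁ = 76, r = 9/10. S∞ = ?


S∞ = a₁/(1-r) = 76/(1 - 9/10)
= 76/(1/10)
= 760

S∞ = 760


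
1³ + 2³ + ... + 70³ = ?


n(n+1)/2 = 70×71/2 = 2485
Σk³ = 2485² = 6175225

Σk³ = 6175225


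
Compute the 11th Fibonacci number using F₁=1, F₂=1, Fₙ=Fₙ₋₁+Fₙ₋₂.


Fibonacci sequence: 1, 1, 2, 3, 5, 8, 13, 21, 34, 55, 89
F(11) = 89

F(11) = 89


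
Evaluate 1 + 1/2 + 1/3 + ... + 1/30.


H_30 = 1/1 + 1/2 + 1/3 + ... + 1/30
= 9304682830147/2329089562800
≈ 3.995

H_30 = 9304682830147/2329089562800 ≈ 3.995


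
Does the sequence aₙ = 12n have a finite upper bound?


aₙ = 12n → as n→∞, aₙ→∞
No finite upper bound exists
The sequence is UNBOUNDED

Unbounded (aₙ → ∞ as n → ∞)


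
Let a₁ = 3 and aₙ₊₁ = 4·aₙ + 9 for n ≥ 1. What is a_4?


Computing step by step:
a_1 = 3
a_2 = 21
a_3 = 93
a_4 = 381


a_4 = 381


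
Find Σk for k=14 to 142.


Σₖ₌14^142 k = Σₖ₌₁^142 k − Σₖ₌₁^13 k
= 142·143/2 − 13·14/2
= 10153 − 91 = 10062

Σk = 10062


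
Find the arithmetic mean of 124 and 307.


AM = (124 + 307)/2 = 431/2 = 215.5

AM = 215.5


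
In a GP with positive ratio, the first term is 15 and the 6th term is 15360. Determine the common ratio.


r^(n-1) = aₙ/a₁
r^5 = 15360/15 = 1024
r = 1024^(1/5)
= 4

r = 4


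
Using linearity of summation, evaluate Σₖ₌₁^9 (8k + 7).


Σ(8k+7) = 8·Σk + 7·n
= 8·45 + 7·9
= 360 + 63 = 423

Σ = 423


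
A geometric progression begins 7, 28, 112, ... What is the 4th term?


aₙ = a₁·r^(n-1)
= 7×4^3
= 7×64
= 448

a_4 = 448


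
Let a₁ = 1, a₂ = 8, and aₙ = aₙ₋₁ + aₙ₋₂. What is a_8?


Computing iteratively: 1, 8, 9, 17, 26, 43, 69, 112
a_8 = 112

a_8 = 112
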